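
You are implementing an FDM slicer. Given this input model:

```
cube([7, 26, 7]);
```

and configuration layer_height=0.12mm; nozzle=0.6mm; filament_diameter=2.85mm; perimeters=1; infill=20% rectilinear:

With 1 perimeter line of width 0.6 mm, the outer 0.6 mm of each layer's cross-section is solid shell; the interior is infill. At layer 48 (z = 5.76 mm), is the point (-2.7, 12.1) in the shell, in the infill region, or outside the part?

At z = 5.76 mm: the 7×26 cube contributes its full rectangle. Overall, the cross-section is a single solid region. The nearest boundary edge runs (0.00, 26.00)→(0.00, 0.00); distance from the point to it = 2.70 mm. The point is not inside any of the regions above, so it lies outside the cross-section (2.70 mm from the nearest boundary).

outside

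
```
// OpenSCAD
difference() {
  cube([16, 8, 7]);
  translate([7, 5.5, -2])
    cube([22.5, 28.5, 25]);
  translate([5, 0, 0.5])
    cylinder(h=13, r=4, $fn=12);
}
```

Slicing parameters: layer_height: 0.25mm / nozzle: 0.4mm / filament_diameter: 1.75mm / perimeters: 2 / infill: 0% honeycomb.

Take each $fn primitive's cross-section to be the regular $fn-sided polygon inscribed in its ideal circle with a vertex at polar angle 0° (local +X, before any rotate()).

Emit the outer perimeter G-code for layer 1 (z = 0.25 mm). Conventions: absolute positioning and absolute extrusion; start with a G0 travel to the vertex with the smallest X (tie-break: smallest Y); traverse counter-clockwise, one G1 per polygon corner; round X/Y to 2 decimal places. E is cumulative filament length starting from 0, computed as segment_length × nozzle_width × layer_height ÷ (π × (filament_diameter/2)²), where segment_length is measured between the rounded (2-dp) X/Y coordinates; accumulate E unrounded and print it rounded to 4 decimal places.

At z = 0.25 mm: the 16×8 cube contributes its full rectangle; the 22.5×28.5 cube at (7, 5.5) contributes its full rectangle; the cylinder at (5, 0) does not reach this height (z outside [0.5, 13.5]); After the difference (first − rest): starting from the 16×8 cube, the 22.5×28.5 cube at (7, 5.5) partially overlaps it — only the 22.50 mm² overlap (of its 641.25 mm²) is removed, clipping the outline — 1 connected region. The outline is a single polygon with 6 vertices. Extrusion per mm of travel: 0.4 × 0.25 / (π × 0.875²) = 0.041575. Accumulating E over each segment gives final E = 1.9956.

G0 X0.00 Y0.00 Z0.25
G1 X16.00 Y0.00 E0.6652
G1 X16.00 Y5.50 E0.8939
G1 X7.00 Y5.50 E1.2680
G1 X7.00 Y8.00 E1.3720
G1 X0.00 Y8.00 E1.6630
G1 X0.00 Y0.00 E1.9956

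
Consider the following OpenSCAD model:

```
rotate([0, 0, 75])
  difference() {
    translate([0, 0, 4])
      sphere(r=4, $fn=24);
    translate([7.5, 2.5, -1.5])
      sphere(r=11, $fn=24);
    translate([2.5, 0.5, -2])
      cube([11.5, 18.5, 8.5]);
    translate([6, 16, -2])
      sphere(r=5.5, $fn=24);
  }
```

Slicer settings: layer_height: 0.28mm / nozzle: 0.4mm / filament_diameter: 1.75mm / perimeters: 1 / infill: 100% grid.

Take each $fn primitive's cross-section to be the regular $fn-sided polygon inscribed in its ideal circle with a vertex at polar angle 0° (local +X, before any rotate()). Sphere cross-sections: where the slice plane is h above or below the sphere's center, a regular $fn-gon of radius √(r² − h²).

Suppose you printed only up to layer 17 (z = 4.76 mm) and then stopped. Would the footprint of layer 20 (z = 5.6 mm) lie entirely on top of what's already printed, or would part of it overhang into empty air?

part overhangs

Compare the two slices. At z = 4.76: the r=4 sphere contributes a regular 24-gon of circumradius √(4²−0.76²) = 3.927 (area = (24/2)·3.927²·sin(360°/24) = 47.90 mm²); the r=11 sphere at (7.5, 2.5) slices to a regular 24-gon of circumradius 9.045 (√(r²−h²) with h=6.26 from center) (area = (24/2)·9.045²·sin(360°/24) = 254.10 mm²); the cube at (2.5, 0.5) (footprint 11.5×18.5) is included at this height (area 212.75 mm²); the sphere at (6, 16) is not intersected at this z (|z−center|=6.760 > r=5.5); Subtracting the remaining from the first: starting from the r=4 sphere (47.90 mm²), the r=11 sphere at (7.5, 2.5) partially overlaps it — only the 30.17 mm² overlap (of its 254.10 mm²) is removed, clipping the outline; the 11.5×18.5 cube at (2.5, 0.5) misses the remaining region (no effect) — area = 17.73 mm²; (rotated 75° about Z; rotation is an isometry so areas/perimeters/island counts are preserved). At z = 5.6: the r=4 sphere contributes a regular 24-gon of circumradius √(4²−1.6²) = 3.666 (area = (24/2)·3.666²·sin(360°/24) = 41.74 mm²); the sphere at (7.5, 2.5): section is a regular 24-gon, circumradius = √(r²−h²) = √(11²−7.1²) = 8.402 (area = (24/2)·8.402²·sin(360°/24) = 219.24 mm²); the cube at (2.5, 0.5) (footprint 11.5×18.5) is included at this height (area 212.75 mm²); the sphere at (6, 16) is absent (|z−center|=7.600 > r=5.5); After the difference (first − rest): starting from the r=4 sphere (41.74 mm²), the r=11 sphere at (7.5, 2.5) partially overlaps it — only the 22.15 mm² overlap (of its 219.24 mm²) is removed, clipping the outline; the 11.5×18.5 cube at (2.5, 0.5) misses the remaining region (no effect) — area = 19.60 mm²; (whole slice rotated 75° about Z — lengths, areas and connectivity unchanged). Checking containment: at z = 5.6 the cross-section extends beyond the z = 4.76 cross-section by about 4.81 mm².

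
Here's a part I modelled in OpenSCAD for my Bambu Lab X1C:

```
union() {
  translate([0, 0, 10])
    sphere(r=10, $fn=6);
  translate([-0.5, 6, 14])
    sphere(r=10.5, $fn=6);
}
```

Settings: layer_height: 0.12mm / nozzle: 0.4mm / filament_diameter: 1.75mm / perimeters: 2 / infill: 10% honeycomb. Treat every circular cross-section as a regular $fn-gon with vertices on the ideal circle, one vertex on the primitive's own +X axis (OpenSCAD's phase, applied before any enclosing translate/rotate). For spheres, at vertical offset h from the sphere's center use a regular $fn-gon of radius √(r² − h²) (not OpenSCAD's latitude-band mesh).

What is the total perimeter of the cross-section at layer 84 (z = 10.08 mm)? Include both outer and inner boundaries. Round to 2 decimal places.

At z = 10.08 mm: the r=10 sphere slices to a regular 6-gon of circumradius 10.000 (√(r²−h²) with h=0.08 from center) (perimeter = 2·6·10.000·sin(180°/6) = 60.00 mm); the sphere at (-0.5, 6): section is a regular 6-gon, circumradius = √(r²−h²) = √(10.5²−3.92²) = 9.741 (perimeter = 2·6·9.741·sin(180°/6) = 58.44 mm); Combining (union): the regions partially overlap (shared area 144.83 mm²), so the edge portions inside another operand are dropped and the merged outline is re-measured after clipping — boundary = 73.08 mm. Overall, the cross-section is a single solid region. Total boundary length (outer) = 73.08 mm.

73.08 mm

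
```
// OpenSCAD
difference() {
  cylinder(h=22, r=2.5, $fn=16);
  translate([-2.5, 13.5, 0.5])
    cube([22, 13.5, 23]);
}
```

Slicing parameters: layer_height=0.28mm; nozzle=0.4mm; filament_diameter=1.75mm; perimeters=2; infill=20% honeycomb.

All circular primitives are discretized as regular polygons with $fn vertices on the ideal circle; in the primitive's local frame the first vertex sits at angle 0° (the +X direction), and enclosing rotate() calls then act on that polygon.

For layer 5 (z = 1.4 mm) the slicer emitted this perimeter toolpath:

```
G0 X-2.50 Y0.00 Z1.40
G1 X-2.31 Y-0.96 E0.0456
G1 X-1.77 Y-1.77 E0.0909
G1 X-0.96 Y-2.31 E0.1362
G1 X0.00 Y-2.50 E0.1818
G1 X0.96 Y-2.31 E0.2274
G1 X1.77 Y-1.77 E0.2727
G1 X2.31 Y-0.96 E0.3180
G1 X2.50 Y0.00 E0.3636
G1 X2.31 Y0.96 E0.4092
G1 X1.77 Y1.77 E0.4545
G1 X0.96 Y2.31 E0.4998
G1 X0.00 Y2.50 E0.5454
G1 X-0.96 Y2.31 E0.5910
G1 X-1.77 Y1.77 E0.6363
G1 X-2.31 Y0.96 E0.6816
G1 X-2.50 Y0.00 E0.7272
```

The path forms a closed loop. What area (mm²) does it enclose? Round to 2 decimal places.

19.16 mm²

Apply the shoelace formula to the sequence of (X, Y) vertices; enclosed area = 19.16 mm².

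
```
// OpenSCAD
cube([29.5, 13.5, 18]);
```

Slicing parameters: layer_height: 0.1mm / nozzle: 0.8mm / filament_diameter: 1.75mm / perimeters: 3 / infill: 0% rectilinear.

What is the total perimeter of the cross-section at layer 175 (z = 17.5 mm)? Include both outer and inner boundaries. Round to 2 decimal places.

86.00 mm

At z = 17.5 mm: the 29.5×13.5 cube contributes its full rectangle (perimeter 86.00 mm). Overall, the cross-section is a single solid region. Total boundary length (outer) = 86.00 mm.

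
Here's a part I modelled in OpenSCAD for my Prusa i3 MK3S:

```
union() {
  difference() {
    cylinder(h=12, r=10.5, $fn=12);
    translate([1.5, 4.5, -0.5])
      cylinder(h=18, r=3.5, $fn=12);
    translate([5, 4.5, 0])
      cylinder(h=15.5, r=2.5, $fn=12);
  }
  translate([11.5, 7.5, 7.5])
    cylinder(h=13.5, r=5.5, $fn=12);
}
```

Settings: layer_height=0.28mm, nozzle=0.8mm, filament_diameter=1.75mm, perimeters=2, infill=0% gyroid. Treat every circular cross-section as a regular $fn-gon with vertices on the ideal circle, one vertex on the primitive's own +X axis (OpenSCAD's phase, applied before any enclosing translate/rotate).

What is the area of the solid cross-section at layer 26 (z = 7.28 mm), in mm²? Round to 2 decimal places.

282.85 mm²

At z = 7.28 mm: the cylinder: section is a regular 12-gon, circumradius r=10.5 (area = (12/2)·10.500²·sin(360°/12) = 330.75 mm²); the r=3.5 cylinder at (1.5, 4.5) contributes a regular 12-gon of circumradius 3.5 (area = (12/2)·3.500²·sin(360°/12) = 36.75 mm²); the cylinder at (5, 4.5): section is a regular 12-gon, circumradius r=2.5 (area = (12/2)·2.500²·sin(360°/12) = 18.75 mm²); Taking the first minus the rest: starting from the r=10.5 cylinder (330.75 mm²), the r=3.5 cylinder at (1.5, 4.5) lies wholly inside it (removes its full 36.75 mm² and its 21.74 mm outline becomes a hole wall); the r=2.5 cylinder at (5, 4.5) partially overlaps it — only the 11.15 mm² overlap (of its 18.75 mm²) is removed, clipping the outline — area = 282.85 mm²; the cylinder at (11.5, 7.5) is absent (z outside [7.5, 21]); Taking the union: only the result so far is present, so the union is just that shape — area = 282.85 mm². Overall, the cross-section is one region with 1 hole. Net area = 282.85 mm².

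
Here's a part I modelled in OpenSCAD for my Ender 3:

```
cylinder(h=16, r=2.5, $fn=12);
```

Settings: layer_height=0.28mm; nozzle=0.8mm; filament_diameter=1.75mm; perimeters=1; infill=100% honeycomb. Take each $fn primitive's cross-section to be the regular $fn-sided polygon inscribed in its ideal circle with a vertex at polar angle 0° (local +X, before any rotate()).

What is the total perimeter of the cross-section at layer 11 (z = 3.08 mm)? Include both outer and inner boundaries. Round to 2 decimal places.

15.53 mm

At z = 3.08 mm: the cylinder: section is a regular 12-gon, circumradius r=2.5 (perimeter = 2·12·2.500·sin(180°/12) = 15.53 mm). Overall, the cross-section is a single solid region. Total boundary length (outer) = 15.53 mm.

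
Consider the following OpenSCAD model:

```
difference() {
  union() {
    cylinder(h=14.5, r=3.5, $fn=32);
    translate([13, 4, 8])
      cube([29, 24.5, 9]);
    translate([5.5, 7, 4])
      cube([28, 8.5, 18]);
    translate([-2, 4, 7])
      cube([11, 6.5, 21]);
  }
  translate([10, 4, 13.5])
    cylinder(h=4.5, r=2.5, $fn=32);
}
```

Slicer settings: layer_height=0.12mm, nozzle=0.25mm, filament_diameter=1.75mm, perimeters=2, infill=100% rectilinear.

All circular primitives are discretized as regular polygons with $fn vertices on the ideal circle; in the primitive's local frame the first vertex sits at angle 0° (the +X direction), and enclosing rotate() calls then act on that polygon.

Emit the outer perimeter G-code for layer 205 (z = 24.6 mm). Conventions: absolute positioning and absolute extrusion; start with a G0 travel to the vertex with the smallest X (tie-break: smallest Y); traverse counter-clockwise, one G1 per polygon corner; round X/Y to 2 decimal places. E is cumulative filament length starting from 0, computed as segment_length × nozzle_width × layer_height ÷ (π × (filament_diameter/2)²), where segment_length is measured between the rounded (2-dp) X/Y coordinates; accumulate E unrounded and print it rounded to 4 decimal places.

At z = 24.6 mm: the cylinder is not intersected at this z (z outside [0, 14.5]); the cube at (13, 4) is absent (z outside [8, 17]); the cube at (5.5, 7) is not intersected at this z (z outside [4, 22]); the cube at (-2, 4) (footprint 11×6.5) is included at this height; Taking the union: only the 11×6.5 cube at (-2, 4) is present, so the union is just that shape — 1 connected region; the cylinder at (10, 4) does not reach this height (z outside [13.5, 18]); Taking the first minus the rest: none of the subtracted shapes is present at this height, so the result so far is unchanged — 1 connected region. The outline is a single polygon with 4 vertices. Extrusion per mm of travel: 0.25 × 0.12 / (π × 0.875²) = 0.012473. Accumulating E over each segment gives final E = 0.4365.

G0 X-2.00 Y4.00 Z24.60
G1 X9.00 Y4.00 E0.1372
G1 X9.00 Y10.50 E0.2183
G1 X-2.00 Y10.50 E0.3555
G1 X-2.00 Y4.00 E0.4365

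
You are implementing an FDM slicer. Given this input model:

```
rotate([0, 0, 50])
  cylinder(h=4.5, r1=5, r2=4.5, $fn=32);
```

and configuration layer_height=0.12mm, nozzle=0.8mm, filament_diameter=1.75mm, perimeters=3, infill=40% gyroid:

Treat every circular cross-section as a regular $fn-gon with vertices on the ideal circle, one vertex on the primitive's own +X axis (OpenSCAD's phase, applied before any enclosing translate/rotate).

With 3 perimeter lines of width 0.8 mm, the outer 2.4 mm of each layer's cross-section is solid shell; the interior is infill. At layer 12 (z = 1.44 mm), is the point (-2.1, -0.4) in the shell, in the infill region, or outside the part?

At z = 1.44 mm: the cone: at t=0.320 of its height the radius interpolates to r₁+(r₂−r₁)t = 4.840, giving a regular 32-gon of that circumradius; (whole slice rotated 50° about Z — lengths, areas and connectivity unchanged). Overall, the cross-section is a single solid region. Undo the 50° rotation: the query point maps to (-1.656, 1.352) in the un-rotated model frame. The nearest boundary edge runs (-3.42, 3.42)→(-4.02, 2.69); distance from the point to it = 2.68 mm. The point is inside the cross-section and 2.68 mm from the nearest boundary — more than the 2.4 mm shell width (3 × 0.8), so it's in the infill interior.

infill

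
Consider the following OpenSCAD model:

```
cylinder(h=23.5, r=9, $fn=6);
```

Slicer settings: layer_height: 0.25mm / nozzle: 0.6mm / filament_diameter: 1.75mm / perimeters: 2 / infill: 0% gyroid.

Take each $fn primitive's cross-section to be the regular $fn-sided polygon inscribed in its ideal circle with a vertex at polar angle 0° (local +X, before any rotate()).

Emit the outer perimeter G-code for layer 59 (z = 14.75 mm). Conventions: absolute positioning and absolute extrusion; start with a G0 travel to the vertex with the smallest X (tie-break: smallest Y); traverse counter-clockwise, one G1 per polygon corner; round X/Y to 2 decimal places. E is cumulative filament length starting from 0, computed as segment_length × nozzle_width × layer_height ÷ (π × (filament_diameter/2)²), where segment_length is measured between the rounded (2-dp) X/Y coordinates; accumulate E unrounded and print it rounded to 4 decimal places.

G0 X-9.00 Y0.00 Z14.75
G1 X-4.50 Y-7.79 E0.5610
G1 X4.50 Y-7.79 E1.1223
G1 X9.00 Y0.00 E1.6833
G1 X4.50 Y7.79 E2.2444
G1 X-4.50 Y7.79 E2.8056
G1 X-9.00 Y0.00 E3.3667

At z = 14.75 mm: the r=9 cylinder contributes a regular 6-gon of circumradius 9. The outline is a single polygon with 6 vertices. Extrusion per mm of travel: 0.6 × 0.25 / (π × 0.875²) = 0.062363. Accumulating E over each segment gives final E = 3.3667.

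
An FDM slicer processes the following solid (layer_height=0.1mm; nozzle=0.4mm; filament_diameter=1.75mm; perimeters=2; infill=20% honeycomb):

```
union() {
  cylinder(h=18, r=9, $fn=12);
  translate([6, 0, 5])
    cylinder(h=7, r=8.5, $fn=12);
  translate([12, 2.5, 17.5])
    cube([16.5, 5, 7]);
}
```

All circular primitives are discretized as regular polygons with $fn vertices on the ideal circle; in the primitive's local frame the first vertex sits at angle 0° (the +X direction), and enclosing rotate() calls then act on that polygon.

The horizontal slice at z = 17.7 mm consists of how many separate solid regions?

At z = 17.7 mm: the r=9 cylinder gives a regular 12-gon of circumradius 9 (constant along its height); the cylinder at (6, 0) is absent (z outside [5, 12]); the cube at (12, 2.5) is present — its section is the full 16.5×5 rectangle; Merging all regions: the 2 present regions are separate (no shared area or edge), so areas and boundary lengths simply add and each stays a separate island — 2 connected regions. The result has 2 disconnected regions.

2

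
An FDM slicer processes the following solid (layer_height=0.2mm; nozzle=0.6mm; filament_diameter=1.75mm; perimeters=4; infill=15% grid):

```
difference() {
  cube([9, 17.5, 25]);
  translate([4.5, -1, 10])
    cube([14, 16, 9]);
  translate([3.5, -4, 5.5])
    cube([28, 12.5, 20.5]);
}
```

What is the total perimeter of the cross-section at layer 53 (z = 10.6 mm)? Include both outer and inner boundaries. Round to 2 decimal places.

53.00 mm

At z = 10.6 mm: the cube is present — its section is the full 9×17.5 rectangle (perimeter 53.00 mm); the cube at (4.5, -1) (footprint 14×16) is included at this height (perimeter 60.00 mm); the cube at (3.5, -4) (footprint 28×12.5) is included at this height (perimeter 81.00 mm); After the difference (first − rest): starting from the 9×17.5 cube, the 14×16 cube at (4.5, -1) partially overlaps it — only the 67.50 mm² overlap (of its 224.00 mm²) is removed, clipping the outline; the 28×12.5 cube at (3.5, -4) partially overlaps it — only the 8.50 mm² overlap (of its 350.00 mm²) is removed, clipping the outline — boundary = 53.00 mm. Overall, the cross-section is a single solid region. Total boundary length (outer) = 53.00 mm.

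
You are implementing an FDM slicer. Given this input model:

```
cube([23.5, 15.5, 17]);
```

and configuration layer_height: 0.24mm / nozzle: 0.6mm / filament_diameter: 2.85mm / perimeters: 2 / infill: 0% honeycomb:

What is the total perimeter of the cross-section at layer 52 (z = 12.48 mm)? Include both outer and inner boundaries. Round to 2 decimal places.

At z = 12.48 mm: the 23.5×15.5 cube contributes its full rectangle (perimeter 78.00 mm). Overall, the cross-section is a single solid region. Total boundary length (outer) = 78.00 mm.

78.00 mm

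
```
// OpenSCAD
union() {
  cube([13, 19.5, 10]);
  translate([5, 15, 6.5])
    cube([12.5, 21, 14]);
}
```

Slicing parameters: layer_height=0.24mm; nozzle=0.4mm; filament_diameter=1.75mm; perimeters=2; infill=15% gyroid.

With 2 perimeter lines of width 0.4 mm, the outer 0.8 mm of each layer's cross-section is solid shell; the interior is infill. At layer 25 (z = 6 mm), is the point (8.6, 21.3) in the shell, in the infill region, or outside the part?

outside

At z = 6 mm: the cube is present — its section is the full 13×19.5 rectangle; the cube at (5, 15) is not intersected at this z (z outside [6.5, 20.5]); Combining (union): only the 13×19.5 cube is present, so the union is just that shape — 1 connected region. Overall, the cross-section is a single solid region. The nearest boundary edge runs (13.00, 19.50)→(0.00, 19.50); distance from the point to it = 1.80 mm. The point is not inside any of the regions above, so it lies outside the cross-section (1.80 mm from the nearest boundary).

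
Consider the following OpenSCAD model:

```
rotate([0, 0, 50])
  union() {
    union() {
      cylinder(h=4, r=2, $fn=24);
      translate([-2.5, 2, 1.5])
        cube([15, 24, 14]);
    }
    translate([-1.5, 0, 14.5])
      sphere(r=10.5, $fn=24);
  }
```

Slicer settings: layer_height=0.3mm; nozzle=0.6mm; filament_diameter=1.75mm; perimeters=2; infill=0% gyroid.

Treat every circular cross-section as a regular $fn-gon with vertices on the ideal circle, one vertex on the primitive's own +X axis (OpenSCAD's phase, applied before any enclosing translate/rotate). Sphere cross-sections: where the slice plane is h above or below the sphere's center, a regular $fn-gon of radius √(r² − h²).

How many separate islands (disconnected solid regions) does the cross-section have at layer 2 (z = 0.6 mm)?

1

At z = 0.6 mm: the r=2 cylinder gives a regular 24-gon of circumradius 2 (constant along its height); the cube at (-2.5, 2) is absent (z outside [1.5, 15.5]); Merging all regions: only the r=2 cylinder is present, so the union is just that shape — 1 connected region; the sphere at (-1.5, 0) does not reach this height (|z−center|=13.900 > r=10.5); Taking the union: only that combined region is present, so the union is just that shape — 1 connected region; (rotated 50° about Z; rotation is an isometry so areas/perimeters/island counts are preserved). Overall, the cross-section is a single solid region. Island count = 1.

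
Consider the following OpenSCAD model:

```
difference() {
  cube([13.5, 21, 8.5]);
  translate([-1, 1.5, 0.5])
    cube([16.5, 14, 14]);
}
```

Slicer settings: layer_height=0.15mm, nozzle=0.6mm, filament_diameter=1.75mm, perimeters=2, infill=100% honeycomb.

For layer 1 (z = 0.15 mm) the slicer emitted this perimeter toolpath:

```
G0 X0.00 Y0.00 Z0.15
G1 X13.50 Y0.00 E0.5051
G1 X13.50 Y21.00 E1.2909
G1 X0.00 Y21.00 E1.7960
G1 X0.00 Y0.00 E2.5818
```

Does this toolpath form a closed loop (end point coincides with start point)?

Start point (G0): (0.00, 0.00). End point (last G1): the path returns to the start — closed.

yes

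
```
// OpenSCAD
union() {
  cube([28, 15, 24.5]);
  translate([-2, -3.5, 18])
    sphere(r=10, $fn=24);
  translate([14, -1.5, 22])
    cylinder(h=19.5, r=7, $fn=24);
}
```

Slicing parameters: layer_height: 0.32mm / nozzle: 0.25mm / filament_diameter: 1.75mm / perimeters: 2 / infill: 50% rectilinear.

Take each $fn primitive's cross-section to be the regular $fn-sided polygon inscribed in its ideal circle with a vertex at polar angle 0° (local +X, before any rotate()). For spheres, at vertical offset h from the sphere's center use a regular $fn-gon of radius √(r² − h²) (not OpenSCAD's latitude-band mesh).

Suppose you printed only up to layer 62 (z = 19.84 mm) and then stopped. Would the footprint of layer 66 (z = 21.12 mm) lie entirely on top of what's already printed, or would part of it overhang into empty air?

entirely on top

Compare the two slices. At z = 19.84: the cube (footprint 28×15) is included at this height (area 420.00 mm²); the sphere at (-2, -3.5): section is a regular 24-gon, circumradius = √(r²−h²) = √(10²−1.84²) = 9.829 (area = (24/2)·9.829²·sin(360°/24) = 300.07 mm²); the cylinder at (14, -1.5) does not reach this height (z outside [22, 41.5]); Taking the union: the regions partially overlap — summed areas 720.07 mm² minus the doubly-counted overlap 29.15 mm² gives 690.91 mm² — area = 690.91 mm². At z = 21.12: the 28×15 cube contributes its full rectangle (area 420.00 mm²); the sphere at (-2, -3.5): section is a regular 24-gon, circumradius = √(r²−h²) = √(10²−3.12²) = 9.501 (area = (24/2)·9.501²·sin(360°/24) = 280.35 mm²); the cylinder at (14, -1.5) is absent (z outside [22, 41.5]); Merging all regions: the regions partially overlap — summed areas 700.35 mm² minus the doubly-counted overlap 26.06 mm² gives 674.29 mm² — area = 674.29 mm². Checking containment: the cross-section at z = 21.12 is a subset of the cross-section at z = 19.84.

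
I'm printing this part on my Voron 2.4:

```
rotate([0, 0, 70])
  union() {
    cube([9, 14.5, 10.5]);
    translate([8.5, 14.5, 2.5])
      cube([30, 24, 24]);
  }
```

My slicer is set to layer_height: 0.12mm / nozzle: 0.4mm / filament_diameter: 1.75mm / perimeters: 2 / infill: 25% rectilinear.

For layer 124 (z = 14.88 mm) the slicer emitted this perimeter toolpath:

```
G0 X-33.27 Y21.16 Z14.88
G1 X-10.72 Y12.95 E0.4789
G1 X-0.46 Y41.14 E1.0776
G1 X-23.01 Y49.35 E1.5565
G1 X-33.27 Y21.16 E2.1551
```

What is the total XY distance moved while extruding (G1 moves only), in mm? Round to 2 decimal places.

107.99 mm

Sum the Euclidean lengths of each G1 segment: total = 107.99 mm.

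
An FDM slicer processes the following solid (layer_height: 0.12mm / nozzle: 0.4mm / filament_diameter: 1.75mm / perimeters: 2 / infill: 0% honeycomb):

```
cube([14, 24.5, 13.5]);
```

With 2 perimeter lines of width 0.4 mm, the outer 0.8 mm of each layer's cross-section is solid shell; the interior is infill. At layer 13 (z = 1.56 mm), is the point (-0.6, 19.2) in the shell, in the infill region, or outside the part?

outside

At z = 1.56 mm: the 14×24.5 cube contributes its full rectangle. Overall, the cross-section is a single solid region. The nearest boundary edge runs (0.00, 24.50)→(0.00, 0.00); distance from the point to it = 0.60 mm. The point is not inside any of the regions above, so it lies outside the cross-section (0.60 mm from the nearest boundary).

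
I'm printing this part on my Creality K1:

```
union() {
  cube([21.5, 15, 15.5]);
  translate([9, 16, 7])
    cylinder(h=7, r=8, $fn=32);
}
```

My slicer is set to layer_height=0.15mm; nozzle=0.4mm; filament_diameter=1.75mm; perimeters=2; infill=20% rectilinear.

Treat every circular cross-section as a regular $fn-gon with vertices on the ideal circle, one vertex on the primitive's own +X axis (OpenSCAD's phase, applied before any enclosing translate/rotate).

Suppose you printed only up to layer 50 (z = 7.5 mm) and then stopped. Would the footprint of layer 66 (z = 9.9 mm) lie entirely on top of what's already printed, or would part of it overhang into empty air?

entirely on top

Compare the two slices. At z = 7.5: the 21.5×15 cube contributes its full rectangle (area 322.50 mm²); the r=8 cylinder at (9, 16) gives a regular 32-gon of circumradius 8 (constant along its height) (area = (32/2)·8.000²·sin(360°/32) = 199.77 mm²); Merging all regions: the regions partially overlap — summed areas 522.27 mm² minus the doubly-counted overlap 83.98 mm² gives 438.29 mm² — area = 438.29 mm². At z = 9.9: the 21.5×15 cube contributes its full rectangle (area 322.50 mm²); the cylinder at (9, 16): section is a regular 32-gon, circumradius r=8 (area = (32/2)·8.000²·sin(360°/32) = 199.77 mm²); Merging all regions: the regions partially overlap — summed areas 522.27 mm² minus the doubly-counted overlap 83.98 mm² gives 438.29 mm² — area = 438.29 mm². Checking containment: the cross-section at z = 9.9 is a subset of the cross-section at z = 7.5.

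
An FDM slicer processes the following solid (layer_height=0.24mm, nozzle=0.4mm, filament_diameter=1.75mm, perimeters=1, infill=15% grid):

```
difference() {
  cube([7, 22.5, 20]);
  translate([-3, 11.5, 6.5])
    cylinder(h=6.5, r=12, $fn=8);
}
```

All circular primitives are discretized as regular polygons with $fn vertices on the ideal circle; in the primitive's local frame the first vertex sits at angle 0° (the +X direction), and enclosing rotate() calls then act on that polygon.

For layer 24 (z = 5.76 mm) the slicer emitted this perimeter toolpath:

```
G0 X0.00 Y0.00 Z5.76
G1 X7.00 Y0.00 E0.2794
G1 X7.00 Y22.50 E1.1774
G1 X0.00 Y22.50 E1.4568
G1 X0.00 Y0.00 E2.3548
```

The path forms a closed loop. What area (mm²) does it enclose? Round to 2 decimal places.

157.50 mm²

Apply the shoelace formula to the sequence of (X, Y) vertices; enclosed area = 157.50 mm².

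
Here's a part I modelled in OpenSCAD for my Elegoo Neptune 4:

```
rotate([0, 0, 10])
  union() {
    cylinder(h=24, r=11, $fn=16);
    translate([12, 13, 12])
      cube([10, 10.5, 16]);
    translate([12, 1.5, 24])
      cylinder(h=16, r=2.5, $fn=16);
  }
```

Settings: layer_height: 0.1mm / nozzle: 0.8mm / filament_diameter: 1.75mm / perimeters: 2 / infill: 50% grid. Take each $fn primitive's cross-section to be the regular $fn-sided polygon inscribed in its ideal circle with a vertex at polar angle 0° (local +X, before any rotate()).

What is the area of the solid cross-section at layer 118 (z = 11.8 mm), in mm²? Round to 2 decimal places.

370.44 mm²

At z = 11.8 mm: the r=11 cylinder gives a regular 16-gon of circumradius 11 (constant along its height) (area = (16/2)·11.000²·sin(360°/16) = 370.44 mm²); the cube at (12, 13) is absent (z outside [12, 28]); the cylinder at (12, 1.5) does not reach this height (z outside [24, 40]); Merging all regions: only the r=11 cylinder is present, so the union is just that shape — area = 370.44 mm²; (whole slice rotated 10° about Z — lengths, areas and connectivity unchanged). Overall, the cross-section is a single solid region. Net area = 370.44 mm².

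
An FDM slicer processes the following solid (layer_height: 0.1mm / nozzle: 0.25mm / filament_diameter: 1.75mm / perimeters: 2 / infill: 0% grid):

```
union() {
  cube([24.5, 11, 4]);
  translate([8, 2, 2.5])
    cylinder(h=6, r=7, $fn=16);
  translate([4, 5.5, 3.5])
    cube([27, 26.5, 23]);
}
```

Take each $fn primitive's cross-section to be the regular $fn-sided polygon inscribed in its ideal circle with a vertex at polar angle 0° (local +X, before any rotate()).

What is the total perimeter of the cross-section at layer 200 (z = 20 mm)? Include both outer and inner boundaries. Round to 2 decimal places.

At z = 20 mm: the cube does not reach this height (z outside [0, 4]); the cylinder at (8, 2) is not intersected at this z (z outside [2.5, 8.5]); the cube at (4, 5.5) (footprint 27×26.5) is included at this height (perimeter 107.00 mm); Merging all regions: only the 27×26.5 cube at (4, 5.5) is present, so the union is just that shape — boundary = 107.00 mm. Overall, the cross-section is a single solid region. Total boundary length (outer) = 107.00 mm.

107.00 mm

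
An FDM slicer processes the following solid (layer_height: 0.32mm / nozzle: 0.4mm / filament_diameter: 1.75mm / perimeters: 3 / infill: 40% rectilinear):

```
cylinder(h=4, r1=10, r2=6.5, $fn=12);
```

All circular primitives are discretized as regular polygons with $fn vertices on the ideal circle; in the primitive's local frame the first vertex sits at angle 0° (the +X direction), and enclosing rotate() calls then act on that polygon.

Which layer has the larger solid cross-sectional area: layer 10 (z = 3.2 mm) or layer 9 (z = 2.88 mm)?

Layer 10 (z = 3.2): the cone contributes a regular 12-gon of circumradius 7.200 (interpolated between r1=10 and r2=6.5 at t=0.800) (area = (12/2)·7.200²·sin(360°/12) = 155.52 mm²). So its area = 155.52 mm². Layer 9 (z = 2.88): the cone (r1=10→r2=6.5) has section circumradius 7.480 here — a regular 12-gon (area = (12/2)·7.480²·sin(360°/12) = 167.85 mm²). So its area = 167.85 mm². Layer 9 is larger (167.85 vs 155.52 mm²).

layer 9 (z = 2.88 mm)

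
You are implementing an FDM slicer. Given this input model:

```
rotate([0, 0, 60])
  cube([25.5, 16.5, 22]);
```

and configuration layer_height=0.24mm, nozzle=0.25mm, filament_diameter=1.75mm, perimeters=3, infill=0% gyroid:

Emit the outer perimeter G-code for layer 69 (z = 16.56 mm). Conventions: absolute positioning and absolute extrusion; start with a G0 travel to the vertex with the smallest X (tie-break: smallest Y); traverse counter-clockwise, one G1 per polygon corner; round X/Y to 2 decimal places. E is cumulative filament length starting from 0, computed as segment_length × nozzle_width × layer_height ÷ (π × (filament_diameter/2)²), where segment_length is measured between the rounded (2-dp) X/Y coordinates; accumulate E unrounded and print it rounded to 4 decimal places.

G0 X-14.29 Y8.25 Z16.56
G1 X0.00 Y0.00 E0.4116
G1 X12.75 Y22.08 E1.0476
G1 X-1.54 Y30.33 E1.4592
G1 X-14.29 Y8.25 E2.0953

At z = 16.56 mm: the 25.5×16.5 cube contributes its full rectangle; (whole slice rotated 60° about Z — lengths, areas and connectivity unchanged). The outline is a single polygon with 4 vertices. Extrusion per mm of travel: 0.25 × 0.24 / (π × 0.875²) = 0.024945. Accumulating E over each segment gives final E = 2.0953.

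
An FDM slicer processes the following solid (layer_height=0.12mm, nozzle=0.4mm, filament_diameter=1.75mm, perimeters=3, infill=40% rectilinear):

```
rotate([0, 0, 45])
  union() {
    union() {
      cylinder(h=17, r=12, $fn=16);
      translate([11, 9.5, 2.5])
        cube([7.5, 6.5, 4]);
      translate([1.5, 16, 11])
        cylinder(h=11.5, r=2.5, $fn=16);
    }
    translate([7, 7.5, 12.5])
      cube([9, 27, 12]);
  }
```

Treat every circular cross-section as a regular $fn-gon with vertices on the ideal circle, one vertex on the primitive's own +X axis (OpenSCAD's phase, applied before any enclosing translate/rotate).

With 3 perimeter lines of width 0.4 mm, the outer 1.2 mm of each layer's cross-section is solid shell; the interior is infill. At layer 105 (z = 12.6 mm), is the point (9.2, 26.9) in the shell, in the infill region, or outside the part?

outside

At z = 12.6 mm: the r=12 cylinder gives a regular 16-gon of circumradius 12 (constant along its height); the cube at (11, 9.5) does not reach this height (z outside [2.5, 6.5]); the r=2.5 cylinder at (1.5, 16) contributes a regular 16-gon of circumradius 2.5; Taking the union: the 2 present regions are separate (no shared area or edge), so areas and boundary lengths simply add and each stays a separate island — 2 connected regions; the 9×27 cube at (7, 7.5) contributes its full rectangle; Merging all regions: the regions partially overlap (shared area 2.52 mm²), so overlapping operands fuse into one piece — 2 connected regions; (whole slice rotated 45° about Z — lengths, areas and connectivity unchanged). Overall, the cross-section has 2 separate islands. Undo the 45° rotation: the query point maps to (25.527, 12.516) in the un-rotated model frame. The nearest boundary edge runs (16.00, 34.50)→(16.00, 7.50); distance from the point to it = 9.53 mm. The point is not inside any of the regions above, so it lies outside the cross-section (9.53 mm from the nearest boundary).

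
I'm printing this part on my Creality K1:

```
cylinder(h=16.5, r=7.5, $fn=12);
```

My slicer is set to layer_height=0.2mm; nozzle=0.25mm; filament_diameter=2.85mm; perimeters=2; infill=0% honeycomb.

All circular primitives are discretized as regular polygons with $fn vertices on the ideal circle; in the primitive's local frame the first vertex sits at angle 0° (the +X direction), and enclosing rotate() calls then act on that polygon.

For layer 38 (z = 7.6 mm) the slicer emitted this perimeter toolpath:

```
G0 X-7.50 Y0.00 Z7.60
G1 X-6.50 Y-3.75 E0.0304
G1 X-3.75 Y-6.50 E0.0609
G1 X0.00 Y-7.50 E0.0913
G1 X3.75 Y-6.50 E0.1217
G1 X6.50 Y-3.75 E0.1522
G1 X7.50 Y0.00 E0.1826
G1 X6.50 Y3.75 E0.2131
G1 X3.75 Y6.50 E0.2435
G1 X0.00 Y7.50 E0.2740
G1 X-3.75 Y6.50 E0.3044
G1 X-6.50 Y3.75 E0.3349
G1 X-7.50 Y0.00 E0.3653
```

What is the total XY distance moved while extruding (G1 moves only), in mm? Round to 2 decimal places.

Sum the Euclidean lengths of each G1 segment: total = 46.60 mm.

46.60 mm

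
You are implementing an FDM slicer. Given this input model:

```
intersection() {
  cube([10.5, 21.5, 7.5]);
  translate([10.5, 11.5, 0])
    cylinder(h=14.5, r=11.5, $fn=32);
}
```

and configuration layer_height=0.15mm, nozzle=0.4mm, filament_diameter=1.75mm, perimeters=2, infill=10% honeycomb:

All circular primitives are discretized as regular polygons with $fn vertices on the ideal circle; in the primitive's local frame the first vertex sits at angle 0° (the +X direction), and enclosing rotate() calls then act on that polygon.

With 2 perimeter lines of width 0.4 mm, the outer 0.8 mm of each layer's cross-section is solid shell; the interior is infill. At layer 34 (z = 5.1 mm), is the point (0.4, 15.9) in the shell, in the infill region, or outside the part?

At z = 5.1 mm: the cube (footprint 10.5×21.5) is included at this height; the r=11.5 cylinder at (10.5, 11.5) gives a regular 32-gon of circumradius 11.5 (constant along its height); Taking the intersection: the r=11.5 cylinder at (10.5, 11.5) partially overlaps the 10.5×21.5 cube; clipping to the common part keeps 194.90 mm² — 1 connected region. Overall, the cross-section is a single solid region. The nearest boundary edge runs (0.00, 6.87)→(0.00, 16.13); distance from the point to it = 0.40 mm. The point is inside the cross-section, 0.40 mm from the nearest boundary — within the 0.8 mm shell band (2 × 0.4).

shell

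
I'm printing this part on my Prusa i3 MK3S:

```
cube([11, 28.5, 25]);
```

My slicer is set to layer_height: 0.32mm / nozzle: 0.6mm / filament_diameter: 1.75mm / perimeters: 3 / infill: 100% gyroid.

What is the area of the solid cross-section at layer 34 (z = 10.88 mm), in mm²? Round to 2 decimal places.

313.50 mm²

At z = 10.88 mm: the cube (footprint 11×28.5) is included at this height (area 313.50 mm²). Overall, the cross-section is a single solid region. Net area = 313.50 mm².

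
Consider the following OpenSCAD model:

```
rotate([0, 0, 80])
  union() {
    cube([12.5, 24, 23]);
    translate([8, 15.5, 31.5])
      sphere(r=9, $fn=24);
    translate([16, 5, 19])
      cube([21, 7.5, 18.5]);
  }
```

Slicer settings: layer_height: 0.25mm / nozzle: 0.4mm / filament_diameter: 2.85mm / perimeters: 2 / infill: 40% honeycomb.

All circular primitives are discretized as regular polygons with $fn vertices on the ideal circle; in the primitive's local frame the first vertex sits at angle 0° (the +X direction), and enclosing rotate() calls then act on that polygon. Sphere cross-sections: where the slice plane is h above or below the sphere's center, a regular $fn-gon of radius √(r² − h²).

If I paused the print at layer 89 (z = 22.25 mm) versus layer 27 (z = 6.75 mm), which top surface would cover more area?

Layer 89 (z = 22.25): the cube (footprint 12.5×24) is included at this height (area 300.00 mm²); the sphere at (8, 15.5) is absent (|z−center|=9.250 > r=9); the 21×7.5 cube at (16, 5) contributes its full rectangle (area 157.50 mm²); Merging all regions: the 2 present regions are separate (no shared area or edge), so areas and boundary lengths simply add and each stays a separate island — area = 457.50 mm²; (whole slice rotated 80° about Z — lengths, areas and connectivity unchanged). So its area = 457.50 mm². Layer 27 (z = 6.75): the 12.5×24 cube contributes its full rectangle (area 300.00 mm²); the sphere at (8, 15.5) does not reach this height (|z−center|=24.750 > r=9); the cube at (16, 5) is absent (z outside [19, 37.5]); Taking the union: only the 12.5×24 cube is present, so the union is just that shape — area = 300.00 mm²; (rotated 80° about Z; rotation is an isometry so areas/perimeters/island counts are preserved). So its area = 300.00 mm². Layer 89 is larger (457.50 vs 300.00 mm²).

layer 89 (z = 22.25 mm)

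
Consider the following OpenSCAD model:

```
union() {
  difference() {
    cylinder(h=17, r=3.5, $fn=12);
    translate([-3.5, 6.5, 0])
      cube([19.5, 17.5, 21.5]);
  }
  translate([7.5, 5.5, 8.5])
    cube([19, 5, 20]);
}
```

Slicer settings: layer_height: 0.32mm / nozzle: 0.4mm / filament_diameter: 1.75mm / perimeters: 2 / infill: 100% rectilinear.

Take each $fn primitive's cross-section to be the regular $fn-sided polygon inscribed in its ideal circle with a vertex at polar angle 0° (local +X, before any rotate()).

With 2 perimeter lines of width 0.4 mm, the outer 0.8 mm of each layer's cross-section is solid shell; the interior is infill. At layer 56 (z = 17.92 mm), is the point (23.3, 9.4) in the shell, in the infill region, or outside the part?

At z = 17.92 mm: the cylinder is not intersected at this z (z outside [0, 17]); the 19.5×17.5 cube at (-3.5, 6.5) contributes its full rectangle; After the difference (first − rest): the first operand is absent here, so nothing remains; the cube at (7.5, 5.5) (footprint 19×5) is included at this height; Taking the union: only the 19×5 cube at (7.5, 5.5) is present, so the union is just that shape — 1 connected region. Overall, the cross-section is a single solid region. The nearest boundary edge runs (26.50, 10.50)→(7.50, 10.50); distance from the point to it = 1.10 mm. The point is inside the cross-section and 1.10 mm from the nearest boundary — more than the 0.8 mm shell width (2 × 0.4), so it's in the infill interior.

infill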